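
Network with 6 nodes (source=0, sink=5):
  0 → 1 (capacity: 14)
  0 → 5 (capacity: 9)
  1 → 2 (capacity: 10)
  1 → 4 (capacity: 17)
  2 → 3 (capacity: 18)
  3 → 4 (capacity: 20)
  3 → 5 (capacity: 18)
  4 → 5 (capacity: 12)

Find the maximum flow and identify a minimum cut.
Max flow = 23, Min cut edges: (0,1), (0,5)

Maximum flow: 23
Minimum cut: (0,1), (0,5)
Partition: S = [0], T = [1, 2, 3, 4, 5]

Max-flow min-cut theorem verified: both equal 23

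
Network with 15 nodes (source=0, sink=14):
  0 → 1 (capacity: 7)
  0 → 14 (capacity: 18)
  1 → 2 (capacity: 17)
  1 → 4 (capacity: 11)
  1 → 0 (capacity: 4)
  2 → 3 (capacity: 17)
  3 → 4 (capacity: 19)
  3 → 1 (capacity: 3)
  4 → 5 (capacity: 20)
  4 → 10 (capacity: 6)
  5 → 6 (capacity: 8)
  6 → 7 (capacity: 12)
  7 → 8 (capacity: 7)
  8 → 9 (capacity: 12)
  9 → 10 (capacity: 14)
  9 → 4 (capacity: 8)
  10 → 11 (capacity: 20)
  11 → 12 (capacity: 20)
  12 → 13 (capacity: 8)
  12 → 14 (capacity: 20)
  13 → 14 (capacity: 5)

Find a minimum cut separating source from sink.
Min cut value = 25, edges: (0,1), (0,14)

Min cut value: 25
Partition: S = [0], T = [1, 2, 3, 4, 5, 6, 7, 8, 9, 10, 11, 12, 13, 14]
Cut edges: (0,1), (0,14)

By max-flow min-cut theorem, max flow = min cut = 25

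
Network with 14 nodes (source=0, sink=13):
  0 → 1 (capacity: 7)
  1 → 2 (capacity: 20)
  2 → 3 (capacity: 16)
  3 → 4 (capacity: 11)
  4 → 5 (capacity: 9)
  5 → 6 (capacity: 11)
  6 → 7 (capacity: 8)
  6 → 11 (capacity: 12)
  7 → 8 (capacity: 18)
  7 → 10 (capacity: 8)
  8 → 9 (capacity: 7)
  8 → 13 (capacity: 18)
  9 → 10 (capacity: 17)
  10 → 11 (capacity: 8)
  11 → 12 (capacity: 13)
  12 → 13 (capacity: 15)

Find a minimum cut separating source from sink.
Min cut value = 7, edges: (0,1)

Min cut value: 7
Partition: S = [0], T = [1, 2, 3, 4, 5, 6, 7, 8, 9, 10, 11, 12, 13]
Cut edges: (0,1)

By max-flow min-cut theorem, max flow = min cut = 7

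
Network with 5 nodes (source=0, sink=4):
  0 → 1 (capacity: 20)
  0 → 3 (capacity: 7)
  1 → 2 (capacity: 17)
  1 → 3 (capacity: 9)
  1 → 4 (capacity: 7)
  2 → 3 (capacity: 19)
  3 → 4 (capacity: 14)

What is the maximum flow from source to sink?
Maximum flow = 21

Max flow: 21

Flow assignment:
  0 → 1: 20/20
  0 → 3: 1/7
  1 → 2: 4/17
  1 → 3: 9/9
  1 → 4: 7/7
  2 → 3: 4/19
  3 → 4: 14/14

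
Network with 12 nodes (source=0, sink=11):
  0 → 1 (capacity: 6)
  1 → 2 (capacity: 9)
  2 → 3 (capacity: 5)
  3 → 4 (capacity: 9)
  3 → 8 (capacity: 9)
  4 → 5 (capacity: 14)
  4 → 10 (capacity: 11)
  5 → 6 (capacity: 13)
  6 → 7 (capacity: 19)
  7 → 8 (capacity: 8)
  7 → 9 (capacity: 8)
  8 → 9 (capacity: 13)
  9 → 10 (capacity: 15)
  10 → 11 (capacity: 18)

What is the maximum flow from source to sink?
Maximum flow = 5

Max flow: 5

Flow assignment:
  0 → 1: 5/6
  1 → 2: 5/9
  2 → 3: 5/5
  3 → 4: 5/9
  4 → 10: 5/11
  10 → 11: 5/18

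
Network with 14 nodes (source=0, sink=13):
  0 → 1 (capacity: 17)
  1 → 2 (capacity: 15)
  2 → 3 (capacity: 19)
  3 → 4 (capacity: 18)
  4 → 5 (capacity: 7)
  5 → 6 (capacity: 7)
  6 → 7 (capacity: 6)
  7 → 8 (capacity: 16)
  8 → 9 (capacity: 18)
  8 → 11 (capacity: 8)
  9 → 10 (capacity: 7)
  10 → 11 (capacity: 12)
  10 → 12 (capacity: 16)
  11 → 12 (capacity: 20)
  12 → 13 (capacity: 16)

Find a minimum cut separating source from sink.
Min cut value = 6, edges: (6,7)

Min cut value: 6
Partition: S = [0, 1, 2, 3, 4, 5, 6], T = [7, 8, 9, 10, 11, 12, 13]
Cut edges: (6,7)

By max-flow min-cut theorem, max flow = min cut = 6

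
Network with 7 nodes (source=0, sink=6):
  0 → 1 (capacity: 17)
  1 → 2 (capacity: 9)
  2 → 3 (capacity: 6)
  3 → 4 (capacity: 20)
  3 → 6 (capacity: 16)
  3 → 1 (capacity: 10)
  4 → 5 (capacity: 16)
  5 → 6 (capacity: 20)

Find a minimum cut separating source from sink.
Min cut value = 6, edges: (2,3)

Min cut value: 6
Partition: S = [0, 1, 2], T = [3, 4, 5, 6]
Cut edges: (2,3)

By max-flow min-cut theorem, max flow = min cut = 6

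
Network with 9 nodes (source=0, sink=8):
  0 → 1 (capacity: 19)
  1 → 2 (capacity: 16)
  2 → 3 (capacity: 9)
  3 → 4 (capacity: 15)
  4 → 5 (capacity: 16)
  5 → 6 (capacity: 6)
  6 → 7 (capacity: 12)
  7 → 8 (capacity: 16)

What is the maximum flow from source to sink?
Maximum flow = 6

Max flow: 6

Flow assignment:
  0 → 1: 6/19
  1 → 2: 6/16
  2 → 3: 6/9
  3 → 4: 6/15
  4 → 5: 6/16
  5 → 6: 6/6
  6 → 7: 6/12
  7 → 8: 6/16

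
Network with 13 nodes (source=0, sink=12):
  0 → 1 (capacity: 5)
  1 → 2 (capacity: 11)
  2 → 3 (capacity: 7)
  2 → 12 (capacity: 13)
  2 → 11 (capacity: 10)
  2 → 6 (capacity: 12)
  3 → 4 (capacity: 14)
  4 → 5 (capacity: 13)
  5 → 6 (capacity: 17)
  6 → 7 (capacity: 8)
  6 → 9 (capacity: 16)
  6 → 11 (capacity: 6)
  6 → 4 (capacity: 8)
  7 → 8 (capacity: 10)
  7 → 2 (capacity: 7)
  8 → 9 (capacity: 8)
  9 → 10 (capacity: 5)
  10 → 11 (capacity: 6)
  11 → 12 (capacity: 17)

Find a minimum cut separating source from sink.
Min cut value = 5, edges: (0,1)

Min cut value: 5
Partition: S = [0], T = [1, 2, 3, 4, 5, 6, 7, 8, 9, 10, 11, 12]
Cut edges: (0,1)

By max-flow min-cut theorem, max flow = min cut = 5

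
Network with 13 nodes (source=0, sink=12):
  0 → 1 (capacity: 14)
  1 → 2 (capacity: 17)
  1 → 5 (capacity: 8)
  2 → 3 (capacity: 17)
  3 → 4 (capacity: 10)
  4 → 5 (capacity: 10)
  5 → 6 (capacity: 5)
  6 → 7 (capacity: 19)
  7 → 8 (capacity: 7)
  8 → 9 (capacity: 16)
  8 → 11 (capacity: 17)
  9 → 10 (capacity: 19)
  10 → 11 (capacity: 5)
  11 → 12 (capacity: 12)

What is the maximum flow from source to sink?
Maximum flow = 5

Max flow: 5

Flow assignment:
  0 → 1: 5/14
  1 → 2: 5/17
  2 → 3: 5/17
  3 → 4: 5/10
  4 → 5: 5/10
  5 → 6: 5/5
  6 → 7: 5/19
  7 → 8: 5/7
  8 → 11: 5/17
  11 → 12: 5/12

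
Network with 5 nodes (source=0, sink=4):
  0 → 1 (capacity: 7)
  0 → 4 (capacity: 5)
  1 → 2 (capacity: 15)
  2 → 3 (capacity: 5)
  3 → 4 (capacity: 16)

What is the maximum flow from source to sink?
Maximum flow = 10

Max flow: 10

Flow assignment:
  0 → 1: 5/7
  0 → 4: 5/5
  1 → 2: 5/15
  2 → 3: 5/5
  3 → 4: 5/16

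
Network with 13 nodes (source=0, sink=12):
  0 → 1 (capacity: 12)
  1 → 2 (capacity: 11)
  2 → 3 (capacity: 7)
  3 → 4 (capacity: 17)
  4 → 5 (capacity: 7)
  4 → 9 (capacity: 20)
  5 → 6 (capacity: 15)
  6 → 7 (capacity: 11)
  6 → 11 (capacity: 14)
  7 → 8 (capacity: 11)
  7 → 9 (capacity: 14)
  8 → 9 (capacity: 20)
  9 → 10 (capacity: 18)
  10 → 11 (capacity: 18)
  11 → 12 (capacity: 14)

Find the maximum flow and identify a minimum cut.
Max flow = 7, Min cut edges: (2,3)

Maximum flow: 7
Minimum cut: (2,3)
Partition: S = [0, 1, 2], T = [3, 4, 5, 6, 7, 8, 9, 10, 11, 12]

Max-flow min-cut theorem verified: both equal 7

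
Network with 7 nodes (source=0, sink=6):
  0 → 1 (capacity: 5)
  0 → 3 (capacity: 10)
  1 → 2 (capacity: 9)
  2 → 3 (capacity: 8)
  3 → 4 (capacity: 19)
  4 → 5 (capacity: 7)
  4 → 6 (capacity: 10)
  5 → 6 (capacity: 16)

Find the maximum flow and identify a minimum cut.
Max flow = 15, Min cut edges: (0,1), (0,3)

Maximum flow: 15
Minimum cut: (0,1), (0,3)
Partition: S = [0], T = [1, 2, 3, 4, 5, 6]

Max-flow min-cut theorem verified: both equal 15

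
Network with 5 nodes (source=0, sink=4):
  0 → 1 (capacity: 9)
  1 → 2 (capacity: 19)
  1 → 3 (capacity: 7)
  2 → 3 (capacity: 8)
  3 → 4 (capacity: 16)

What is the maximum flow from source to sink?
Maximum flow = 9

Max flow: 9

Flow assignment:
  0 → 1: 9/9
  1 → 2: 2/19
  1 → 3: 7/7
  2 → 3: 2/8
  3 → 4: 9/16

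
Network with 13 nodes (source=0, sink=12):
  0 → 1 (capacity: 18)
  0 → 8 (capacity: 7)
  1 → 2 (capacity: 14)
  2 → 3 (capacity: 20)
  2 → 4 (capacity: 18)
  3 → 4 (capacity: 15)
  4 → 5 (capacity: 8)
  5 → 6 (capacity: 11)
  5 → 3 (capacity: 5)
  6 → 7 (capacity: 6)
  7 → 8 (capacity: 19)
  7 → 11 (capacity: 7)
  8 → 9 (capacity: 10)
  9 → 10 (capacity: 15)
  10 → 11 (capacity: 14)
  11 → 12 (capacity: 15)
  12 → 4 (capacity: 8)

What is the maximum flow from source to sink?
Maximum flow = 13

Max flow: 13

Flow assignment:
  0 → 1: 6/18
  0 → 8: 7/7
  1 → 2: 6/14
  2 → 4: 6/18
  4 → 5: 6/8
  5 → 6: 6/11
  6 → 7: 6/6
  7 → 11: 6/7
  8 → 9: 7/10
  9 → 10: 7/15
  10 → 11: 7/14
  11 → 12: 13/15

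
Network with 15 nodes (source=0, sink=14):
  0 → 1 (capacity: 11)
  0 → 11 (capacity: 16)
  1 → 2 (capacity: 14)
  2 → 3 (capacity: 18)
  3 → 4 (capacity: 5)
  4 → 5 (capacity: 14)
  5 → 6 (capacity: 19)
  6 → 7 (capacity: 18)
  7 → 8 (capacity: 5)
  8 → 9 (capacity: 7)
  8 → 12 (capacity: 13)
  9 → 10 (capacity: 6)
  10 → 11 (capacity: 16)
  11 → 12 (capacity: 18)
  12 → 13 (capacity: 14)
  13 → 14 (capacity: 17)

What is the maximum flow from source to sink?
Maximum flow = 14

Max flow: 14

Flow assignment:
  0 → 1: 5/11
  0 → 11: 9/16
  1 → 2: 5/14
  2 → 3: 5/18
  3 → 4: 5/5
  4 → 5: 5/14
  5 → 6: 5/19
  6 → 7: 5/18
  7 → 8: 5/5
  8 → 12: 5/13
  11 → 12: 9/18
  12 → 13: 14/14
  13 → 14: 14/17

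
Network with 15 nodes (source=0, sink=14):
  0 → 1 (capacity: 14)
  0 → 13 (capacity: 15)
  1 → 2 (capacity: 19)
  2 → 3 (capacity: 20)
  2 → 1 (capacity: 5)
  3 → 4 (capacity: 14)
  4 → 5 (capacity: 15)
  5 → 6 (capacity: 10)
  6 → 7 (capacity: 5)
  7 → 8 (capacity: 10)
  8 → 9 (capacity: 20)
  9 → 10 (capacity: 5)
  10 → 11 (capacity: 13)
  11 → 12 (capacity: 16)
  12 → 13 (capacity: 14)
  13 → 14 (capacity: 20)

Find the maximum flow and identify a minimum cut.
Max flow = 20, Min cut edges: (13,14)

Maximum flow: 20
Minimum cut: (13,14)
Partition: S = [0, 1, 2, 3, 4, 5, 6, 7, 8, 9, 10, 11, 12, 13], T = [14]

Max-flow min-cut theorem verified: both equal 20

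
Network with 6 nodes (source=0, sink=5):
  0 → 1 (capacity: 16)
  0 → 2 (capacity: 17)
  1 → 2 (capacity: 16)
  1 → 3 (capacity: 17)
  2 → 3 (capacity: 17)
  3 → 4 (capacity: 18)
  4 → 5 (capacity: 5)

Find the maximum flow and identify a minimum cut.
Max flow = 5, Min cut edges: (4,5)

Maximum flow: 5
Minimum cut: (4,5)
Partition: S = [0, 1, 2, 3, 4], T = [5]

Max-flow min-cut theorem verified: both equal 5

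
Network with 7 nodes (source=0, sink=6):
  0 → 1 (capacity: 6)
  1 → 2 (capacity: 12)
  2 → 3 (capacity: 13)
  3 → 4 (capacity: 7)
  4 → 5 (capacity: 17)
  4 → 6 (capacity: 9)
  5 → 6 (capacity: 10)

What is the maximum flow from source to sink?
Maximum flow = 6

Max flow: 6

Flow assignment:
  0 → 1: 6/6
  1 → 2: 6/12
  2 → 3: 6/13
  3 → 4: 6/7
  4 → 6: 6/9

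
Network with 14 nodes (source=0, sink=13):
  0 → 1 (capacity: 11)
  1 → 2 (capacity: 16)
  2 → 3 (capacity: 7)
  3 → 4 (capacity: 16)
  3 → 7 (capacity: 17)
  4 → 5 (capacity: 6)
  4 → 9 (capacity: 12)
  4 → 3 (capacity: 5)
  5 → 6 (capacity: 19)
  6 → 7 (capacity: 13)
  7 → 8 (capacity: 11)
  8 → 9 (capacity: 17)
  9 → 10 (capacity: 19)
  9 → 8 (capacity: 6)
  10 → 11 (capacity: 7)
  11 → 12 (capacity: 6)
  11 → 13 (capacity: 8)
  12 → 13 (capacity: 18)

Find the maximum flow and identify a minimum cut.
Max flow = 7, Min cut edges: (10,11)

Maximum flow: 7
Minimum cut: (10,11)
Partition: S = [0, 1, 2, 3, 4, 5, 6, 7, 8, 9, 10], T = [11, 12, 13]

Max-flow min-cut theorem verified: both equal 7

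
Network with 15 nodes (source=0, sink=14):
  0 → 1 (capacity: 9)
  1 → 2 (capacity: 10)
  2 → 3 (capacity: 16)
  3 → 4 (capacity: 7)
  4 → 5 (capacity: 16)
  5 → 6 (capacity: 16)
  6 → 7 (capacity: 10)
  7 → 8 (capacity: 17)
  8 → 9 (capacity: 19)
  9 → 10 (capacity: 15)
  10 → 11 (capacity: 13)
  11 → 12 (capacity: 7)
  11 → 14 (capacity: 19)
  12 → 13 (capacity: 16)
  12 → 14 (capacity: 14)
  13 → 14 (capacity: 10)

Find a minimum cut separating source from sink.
Min cut value = 7, edges: (3,4)

Min cut value: 7
Partition: S = [0, 1, 2, 3], T = [4, 5, 6, 7, 8, 9, 10, 11, 12, 13, 14]
Cut edges: (3,4)

By max-flow min-cut theorem, max flow = min cut = 7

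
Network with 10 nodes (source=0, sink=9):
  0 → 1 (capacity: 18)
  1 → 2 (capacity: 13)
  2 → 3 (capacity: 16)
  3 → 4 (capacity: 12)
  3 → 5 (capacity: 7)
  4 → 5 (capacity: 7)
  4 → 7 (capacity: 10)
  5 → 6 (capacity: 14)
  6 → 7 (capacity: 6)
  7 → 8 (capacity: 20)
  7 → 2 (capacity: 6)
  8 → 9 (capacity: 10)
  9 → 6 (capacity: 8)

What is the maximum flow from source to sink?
Maximum flow = 10

Max flow: 10

Flow assignment:
  0 → 1: 10/18
  1 → 2: 10/13
  2 → 3: 13/16
  3 → 4: 12/12
  3 → 5: 1/7
  4 → 5: 2/7
  4 → 7: 10/10
  5 → 6: 3/14
  6 → 7: 3/6
  7 → 8: 10/20
  7 → 2: 3/6
  8 → 9: 10/10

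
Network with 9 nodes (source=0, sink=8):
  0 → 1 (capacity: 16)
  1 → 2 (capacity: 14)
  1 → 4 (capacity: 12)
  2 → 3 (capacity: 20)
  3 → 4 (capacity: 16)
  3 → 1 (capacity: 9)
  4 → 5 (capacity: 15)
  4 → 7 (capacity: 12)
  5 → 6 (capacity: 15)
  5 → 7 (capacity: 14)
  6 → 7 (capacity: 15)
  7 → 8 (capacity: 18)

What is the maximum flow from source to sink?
Maximum flow = 16

Max flow: 16

Flow assignment:
  0 → 1: 16/16
  1 → 2: 4/14
  1 → 4: 12/12
  2 → 3: 4/20
  3 → 4: 4/16
  4 → 5: 4/15
  4 → 7: 12/12
  5 → 7: 4/14
  7 → 8: 16/18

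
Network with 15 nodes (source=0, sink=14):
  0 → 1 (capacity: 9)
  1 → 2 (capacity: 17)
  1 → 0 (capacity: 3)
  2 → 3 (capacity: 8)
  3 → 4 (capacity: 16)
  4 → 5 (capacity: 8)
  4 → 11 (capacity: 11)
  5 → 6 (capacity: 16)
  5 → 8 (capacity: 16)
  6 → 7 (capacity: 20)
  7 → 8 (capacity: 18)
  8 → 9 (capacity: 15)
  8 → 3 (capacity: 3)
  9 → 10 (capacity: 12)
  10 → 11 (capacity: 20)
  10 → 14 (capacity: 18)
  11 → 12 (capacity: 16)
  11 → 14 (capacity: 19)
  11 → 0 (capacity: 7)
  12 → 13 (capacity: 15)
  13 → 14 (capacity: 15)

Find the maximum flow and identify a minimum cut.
Max flow = 8, Min cut edges: (2,3)

Maximum flow: 8
Minimum cut: (2,3)
Partition: S = [0, 1, 2], T = [3, 4, 5, 6, 7, 8, 9, 10, 11, 12, 13, 14]

Max-flow min-cut theorem verified: both equal 8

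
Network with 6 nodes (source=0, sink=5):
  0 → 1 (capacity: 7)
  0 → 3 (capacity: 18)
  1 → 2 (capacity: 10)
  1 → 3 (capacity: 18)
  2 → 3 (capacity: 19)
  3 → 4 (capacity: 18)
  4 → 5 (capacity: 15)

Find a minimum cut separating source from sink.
Min cut value = 15, edges: (4,5)

Min cut value: 15
Partition: S = [0, 1, 2, 3, 4], T = [5]
Cut edges: (4,5)

By max-flow min-cut theorem, max flow = min cut = 15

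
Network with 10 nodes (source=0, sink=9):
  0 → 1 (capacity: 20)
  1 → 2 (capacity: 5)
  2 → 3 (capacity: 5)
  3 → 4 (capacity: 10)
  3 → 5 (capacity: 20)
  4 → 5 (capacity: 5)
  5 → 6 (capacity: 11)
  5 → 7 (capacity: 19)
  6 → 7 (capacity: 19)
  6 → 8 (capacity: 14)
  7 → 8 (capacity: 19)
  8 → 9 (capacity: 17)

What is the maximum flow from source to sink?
Maximum flow = 5

Max flow: 5

Flow assignment:
  0 → 1: 5/20
  1 → 2: 5/5
  2 → 3: 5/5
  3 → 5: 5/20
  5 → 6: 5/11
  6 → 8: 5/14
  8 → 9: 5/17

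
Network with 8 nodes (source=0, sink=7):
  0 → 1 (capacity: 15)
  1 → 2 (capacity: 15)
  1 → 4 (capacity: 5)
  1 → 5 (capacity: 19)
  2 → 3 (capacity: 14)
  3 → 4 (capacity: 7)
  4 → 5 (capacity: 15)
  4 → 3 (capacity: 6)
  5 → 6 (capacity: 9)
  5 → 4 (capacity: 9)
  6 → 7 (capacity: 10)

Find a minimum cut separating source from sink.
Min cut value = 9, edges: (5,6)

Min cut value: 9
Partition: S = [0, 1, 2, 3, 4, 5], T = [6, 7]
Cut edges: (5,6)

By max-flow min-cut theorem, max flow = min cut = 9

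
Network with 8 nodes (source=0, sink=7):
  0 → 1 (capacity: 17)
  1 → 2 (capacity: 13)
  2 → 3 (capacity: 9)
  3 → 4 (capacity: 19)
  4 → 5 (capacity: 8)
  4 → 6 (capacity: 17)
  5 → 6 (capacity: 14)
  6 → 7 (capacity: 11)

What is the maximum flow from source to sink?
Maximum flow = 9

Max flow: 9

Flow assignment:
  0 → 1: 9/17
  1 → 2: 9/13
  2 → 3: 9/9
  3 → 4: 9/19
  4 → 6: 9/17
  6 → 7: 9/11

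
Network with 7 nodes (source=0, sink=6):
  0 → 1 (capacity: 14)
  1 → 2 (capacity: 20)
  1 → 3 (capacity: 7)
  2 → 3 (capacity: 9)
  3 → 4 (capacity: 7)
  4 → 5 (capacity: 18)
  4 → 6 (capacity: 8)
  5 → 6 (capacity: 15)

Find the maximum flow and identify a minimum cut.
Max flow = 7, Min cut edges: (3,4)

Maximum flow: 7
Minimum cut: (3,4)
Partition: S = [0, 1, 2, 3], T = [4, 5, 6]

Max-flow min-cut theorem verified: both equal 7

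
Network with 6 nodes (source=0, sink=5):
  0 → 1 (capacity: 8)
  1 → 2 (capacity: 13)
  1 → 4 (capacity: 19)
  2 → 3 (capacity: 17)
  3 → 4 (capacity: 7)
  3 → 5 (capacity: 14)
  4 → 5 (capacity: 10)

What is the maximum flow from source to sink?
Maximum flow = 8

Max flow: 8

Flow assignment:
  0 → 1: 8/8
  1 → 4: 8/19
  4 → 5: 8/10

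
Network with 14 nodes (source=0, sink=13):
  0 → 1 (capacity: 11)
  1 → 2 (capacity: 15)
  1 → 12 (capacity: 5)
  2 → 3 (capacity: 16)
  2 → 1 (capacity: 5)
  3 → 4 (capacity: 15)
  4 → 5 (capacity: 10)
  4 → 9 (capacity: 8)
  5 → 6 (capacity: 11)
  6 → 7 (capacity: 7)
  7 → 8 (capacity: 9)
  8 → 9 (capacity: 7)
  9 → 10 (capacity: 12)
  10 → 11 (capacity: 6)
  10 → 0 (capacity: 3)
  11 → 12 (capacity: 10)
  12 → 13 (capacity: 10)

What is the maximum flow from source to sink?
Maximum flow = 10

Max flow: 10

Flow assignment:
  0 → 1: 11/11
  1 → 2: 6/15
  1 → 12: 5/5
  2 → 3: 6/16
  3 → 4: 6/15
  4 → 9: 6/8
  9 → 10: 6/12
  10 → 11: 5/6
  10 → 0: 1/3
  11 → 12: 5/10
  12 → 13: 10/10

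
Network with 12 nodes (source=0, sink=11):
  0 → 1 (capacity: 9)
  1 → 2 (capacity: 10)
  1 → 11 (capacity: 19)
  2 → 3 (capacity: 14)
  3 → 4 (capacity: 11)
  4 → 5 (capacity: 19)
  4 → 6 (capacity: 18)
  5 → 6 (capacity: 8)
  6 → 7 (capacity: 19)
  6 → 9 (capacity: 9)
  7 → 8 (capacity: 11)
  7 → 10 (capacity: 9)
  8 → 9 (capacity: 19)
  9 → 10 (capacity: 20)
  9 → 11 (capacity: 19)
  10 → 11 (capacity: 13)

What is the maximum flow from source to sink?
Maximum flow = 9

Max flow: 9

Flow assignment:
  0 → 1: 9/9
  1 → 11: 9/19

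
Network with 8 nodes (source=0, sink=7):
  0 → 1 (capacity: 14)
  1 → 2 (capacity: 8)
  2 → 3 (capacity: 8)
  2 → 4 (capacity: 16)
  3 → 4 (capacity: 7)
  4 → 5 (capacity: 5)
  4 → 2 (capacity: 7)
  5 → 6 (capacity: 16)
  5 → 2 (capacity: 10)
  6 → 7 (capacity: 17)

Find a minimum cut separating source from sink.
Min cut value = 5, edges: (4,5)

Min cut value: 5
Partition: S = [0, 1, 2, 3, 4], T = [5, 6, 7]
Cut edges: (4,5)

By max-flow min-cut theorem, max flow = min cut = 5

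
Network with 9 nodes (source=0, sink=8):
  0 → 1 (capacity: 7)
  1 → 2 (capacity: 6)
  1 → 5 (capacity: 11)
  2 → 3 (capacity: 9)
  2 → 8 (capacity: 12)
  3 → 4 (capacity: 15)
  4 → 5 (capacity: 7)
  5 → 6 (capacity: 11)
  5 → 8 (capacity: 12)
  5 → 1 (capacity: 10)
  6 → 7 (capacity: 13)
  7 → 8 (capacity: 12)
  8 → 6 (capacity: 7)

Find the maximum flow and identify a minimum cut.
Max flow = 7, Min cut edges: (0,1)

Maximum flow: 7
Minimum cut: (0,1)
Partition: S = [0], T = [1, 2, 3, 4, 5, 6, 7, 8]

Max-flow min-cut theorem verified: both equal 7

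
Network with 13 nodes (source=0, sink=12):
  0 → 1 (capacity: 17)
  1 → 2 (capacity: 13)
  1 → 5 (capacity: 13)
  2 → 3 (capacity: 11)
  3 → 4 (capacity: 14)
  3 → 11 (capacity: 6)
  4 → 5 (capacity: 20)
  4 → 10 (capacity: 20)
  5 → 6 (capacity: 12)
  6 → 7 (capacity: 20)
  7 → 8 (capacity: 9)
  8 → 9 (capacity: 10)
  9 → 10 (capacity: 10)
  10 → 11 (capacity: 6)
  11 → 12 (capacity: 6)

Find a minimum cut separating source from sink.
Min cut value = 6, edges: (11,12)

Min cut value: 6
Partition: S = [0, 1, 2, 3, 4, 5, 6, 7, 8, 9, 10, 11], T = [12]
Cut edges: (11,12)

By max-flow min-cut theorem, max flow = min cut = 6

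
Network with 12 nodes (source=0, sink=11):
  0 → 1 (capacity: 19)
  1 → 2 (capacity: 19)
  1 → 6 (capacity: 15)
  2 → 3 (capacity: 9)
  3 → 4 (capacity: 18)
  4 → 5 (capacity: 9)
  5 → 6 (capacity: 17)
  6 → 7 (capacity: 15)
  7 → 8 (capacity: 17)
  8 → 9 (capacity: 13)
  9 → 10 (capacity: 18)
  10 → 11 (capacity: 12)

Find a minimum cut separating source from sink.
Min cut value = 12, edges: (10,11)

Min cut value: 12
Partition: S = [0, 1, 2, 3, 4, 5, 6, 7, 8, 9, 10], T = [11]
Cut edges: (10,11)

By max-flow min-cut theorem, max flow = min cut = 12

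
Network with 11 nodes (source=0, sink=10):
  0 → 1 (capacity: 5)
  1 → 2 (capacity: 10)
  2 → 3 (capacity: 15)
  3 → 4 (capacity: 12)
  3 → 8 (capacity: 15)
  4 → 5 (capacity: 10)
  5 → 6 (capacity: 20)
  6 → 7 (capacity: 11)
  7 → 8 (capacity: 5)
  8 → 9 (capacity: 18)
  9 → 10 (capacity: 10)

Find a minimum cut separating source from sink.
Min cut value = 5, edges: (0,1)

Min cut value: 5
Partition: S = [0], T = [1, 2, 3, 4, 5, 6, 7, 8, 9, 10]
Cut edges: (0,1)

By max-flow min-cut theorem, max flow = min cut = 5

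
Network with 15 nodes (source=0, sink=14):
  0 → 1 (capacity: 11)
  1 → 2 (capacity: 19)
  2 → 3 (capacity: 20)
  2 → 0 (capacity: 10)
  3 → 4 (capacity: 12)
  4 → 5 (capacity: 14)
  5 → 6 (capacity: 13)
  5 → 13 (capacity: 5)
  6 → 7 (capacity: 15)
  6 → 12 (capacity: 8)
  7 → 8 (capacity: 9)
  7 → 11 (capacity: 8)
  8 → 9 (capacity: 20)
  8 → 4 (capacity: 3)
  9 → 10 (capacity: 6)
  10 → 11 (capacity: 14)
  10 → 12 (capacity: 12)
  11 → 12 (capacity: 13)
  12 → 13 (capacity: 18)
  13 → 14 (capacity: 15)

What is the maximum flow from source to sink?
Maximum flow = 11

Max flow: 11

Flow assignment:
  0 → 1: 11/11
  1 → 2: 11/19
  2 → 3: 11/20
  3 → 4: 11/12
  4 → 5: 11/14
  5 → 6: 6/13
  5 → 13: 5/5
  6 → 12: 6/8
  12 → 13: 6/18
  13 → 14: 11/15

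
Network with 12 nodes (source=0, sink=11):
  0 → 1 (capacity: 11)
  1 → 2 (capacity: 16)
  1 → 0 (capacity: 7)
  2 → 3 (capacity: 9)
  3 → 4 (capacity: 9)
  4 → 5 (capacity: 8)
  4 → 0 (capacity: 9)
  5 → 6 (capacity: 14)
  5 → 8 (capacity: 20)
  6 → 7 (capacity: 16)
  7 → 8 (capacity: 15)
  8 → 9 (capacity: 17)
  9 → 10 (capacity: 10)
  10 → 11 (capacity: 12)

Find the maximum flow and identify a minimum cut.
Max flow = 8, Min cut edges: (4,5)

Maximum flow: 8
Minimum cut: (4,5)
Partition: S = [0, 1, 2, 3, 4], T = [5, 6, 7, 8, 9, 10, 11]

Max-flow min-cut theorem verified: both equal 8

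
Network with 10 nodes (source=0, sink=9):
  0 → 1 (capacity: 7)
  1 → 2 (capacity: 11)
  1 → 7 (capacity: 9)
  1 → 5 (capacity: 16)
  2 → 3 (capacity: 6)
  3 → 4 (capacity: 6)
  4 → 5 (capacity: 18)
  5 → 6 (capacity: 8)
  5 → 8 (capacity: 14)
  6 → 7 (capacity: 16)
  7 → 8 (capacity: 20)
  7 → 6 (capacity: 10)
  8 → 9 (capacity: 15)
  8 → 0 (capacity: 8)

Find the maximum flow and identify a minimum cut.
Max flow = 7, Min cut edges: (0,1)

Maximum flow: 7
Minimum cut: (0,1)
Partition: S = [0], T = [1, 2, 3, 4, 5, 6, 7, 8, 9]

Max-flow min-cut theorem verified: both equal 7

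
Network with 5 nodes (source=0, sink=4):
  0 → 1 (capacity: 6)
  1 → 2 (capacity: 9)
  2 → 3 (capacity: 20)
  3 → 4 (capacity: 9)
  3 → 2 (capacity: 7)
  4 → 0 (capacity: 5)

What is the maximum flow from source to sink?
Maximum flow = 6

Max flow: 6

Flow assignment:
  0 → 1: 6/6
  1 → 2: 6/9
  2 → 3: 6/20
  3 → 4: 6/9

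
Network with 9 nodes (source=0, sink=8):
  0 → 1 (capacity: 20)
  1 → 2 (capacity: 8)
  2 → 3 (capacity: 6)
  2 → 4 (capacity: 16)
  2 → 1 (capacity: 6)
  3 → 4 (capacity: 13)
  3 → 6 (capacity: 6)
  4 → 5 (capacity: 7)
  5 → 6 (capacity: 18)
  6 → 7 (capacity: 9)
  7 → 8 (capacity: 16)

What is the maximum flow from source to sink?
Maximum flow = 8

Max flow: 8

Flow assignment:
  0 → 1: 8/20
  1 → 2: 8/8
  2 → 3: 6/6
  2 → 4: 2/16
  3 → 6: 6/6
  4 → 5: 2/7
  5 → 6: 2/18
  6 → 7: 8/9
  7 → 8: 8/16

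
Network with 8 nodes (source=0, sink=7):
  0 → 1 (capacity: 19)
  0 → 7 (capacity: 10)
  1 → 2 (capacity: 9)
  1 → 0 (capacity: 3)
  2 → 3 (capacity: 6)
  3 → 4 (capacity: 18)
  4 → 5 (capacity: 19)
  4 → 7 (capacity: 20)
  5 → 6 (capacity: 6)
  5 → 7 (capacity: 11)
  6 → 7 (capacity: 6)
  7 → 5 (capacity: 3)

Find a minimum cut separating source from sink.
Min cut value = 16, edges: (0,7), (2,3)

Min cut value: 16
Partition: S = [0, 1, 2], T = [3, 4, 5, 6, 7]
Cut edges: (0,7), (2,3)

By max-flow min-cut theorem, max flow = min cut = 16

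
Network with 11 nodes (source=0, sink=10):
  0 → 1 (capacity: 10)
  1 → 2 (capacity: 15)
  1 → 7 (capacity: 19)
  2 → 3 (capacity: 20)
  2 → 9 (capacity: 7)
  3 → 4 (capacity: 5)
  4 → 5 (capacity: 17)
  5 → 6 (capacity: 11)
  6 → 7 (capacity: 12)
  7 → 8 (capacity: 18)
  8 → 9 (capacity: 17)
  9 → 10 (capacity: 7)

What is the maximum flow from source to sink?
Maximum flow = 7

Max flow: 7

Flow assignment:
  0 → 1: 7/10
  1 → 2: 7/15
  2 → 9: 7/7
  9 → 10: 7/7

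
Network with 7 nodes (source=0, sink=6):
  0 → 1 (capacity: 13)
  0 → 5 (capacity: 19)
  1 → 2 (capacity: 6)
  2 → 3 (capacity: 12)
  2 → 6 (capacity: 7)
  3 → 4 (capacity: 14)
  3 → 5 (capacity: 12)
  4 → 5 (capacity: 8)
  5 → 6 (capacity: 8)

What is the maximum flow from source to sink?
Maximum flow = 14

Max flow: 14

Flow assignment:
  0 → 1: 6/13
  0 → 5: 8/19
  1 → 2: 6/6
  2 → 6: 6/7
  5 → 6: 8/8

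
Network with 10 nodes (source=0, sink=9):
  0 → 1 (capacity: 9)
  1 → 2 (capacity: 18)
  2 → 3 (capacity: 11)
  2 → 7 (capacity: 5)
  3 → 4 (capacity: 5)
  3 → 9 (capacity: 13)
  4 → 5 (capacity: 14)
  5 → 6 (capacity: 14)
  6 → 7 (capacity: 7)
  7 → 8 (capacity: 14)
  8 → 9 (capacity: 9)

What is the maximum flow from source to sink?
Maximum flow = 9

Max flow: 9

Flow assignment:
  0 → 1: 9/9
  1 → 2: 9/18
  2 → 3: 9/11
  3 → 9: 9/13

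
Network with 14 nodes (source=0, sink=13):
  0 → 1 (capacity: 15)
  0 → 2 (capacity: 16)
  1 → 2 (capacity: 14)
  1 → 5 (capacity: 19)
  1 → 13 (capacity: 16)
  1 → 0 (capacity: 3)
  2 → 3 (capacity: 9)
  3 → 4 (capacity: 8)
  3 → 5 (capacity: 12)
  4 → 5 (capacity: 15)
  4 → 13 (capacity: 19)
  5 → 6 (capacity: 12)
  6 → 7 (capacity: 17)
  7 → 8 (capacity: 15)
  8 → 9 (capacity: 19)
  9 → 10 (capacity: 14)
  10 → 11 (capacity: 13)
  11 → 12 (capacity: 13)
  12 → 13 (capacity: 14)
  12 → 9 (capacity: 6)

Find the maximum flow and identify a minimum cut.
Max flow = 24, Min cut edges: (0,1), (2,3)

Maximum flow: 24
Minimum cut: (0,1), (2,3)
Partition: S = [0, 2], T = [1, 3, 4, 5, 6, 7, 8, 9, 10, 11, 12, 13]

Max-flow min-cut theorem verified: both equal 24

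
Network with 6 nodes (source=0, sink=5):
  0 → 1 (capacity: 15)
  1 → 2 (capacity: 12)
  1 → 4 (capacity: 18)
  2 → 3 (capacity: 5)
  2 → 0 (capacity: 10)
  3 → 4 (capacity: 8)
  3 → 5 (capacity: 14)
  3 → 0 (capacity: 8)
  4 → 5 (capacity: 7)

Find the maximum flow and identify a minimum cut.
Max flow = 12, Min cut edges: (2,3), (4,5)

Maximum flow: 12
Minimum cut: (2,3), (4,5)
Partition: S = [0, 1, 2, 4], T = [3, 5]

Max-flow min-cut theorem verified: both equal 12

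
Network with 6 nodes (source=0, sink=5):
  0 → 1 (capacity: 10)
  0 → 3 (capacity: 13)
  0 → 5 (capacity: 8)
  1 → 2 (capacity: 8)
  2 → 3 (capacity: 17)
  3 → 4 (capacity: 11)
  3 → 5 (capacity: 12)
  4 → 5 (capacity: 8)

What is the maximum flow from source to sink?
Maximum flow = 28

Max flow: 28

Flow assignment:
  0 → 1: 8/10
  0 → 3: 12/13
  0 → 5: 8/8
  1 → 2: 8/8
  2 → 3: 8/17
  3 → 4: 8/11
  3 → 5: 12/12
  4 → 5: 8/8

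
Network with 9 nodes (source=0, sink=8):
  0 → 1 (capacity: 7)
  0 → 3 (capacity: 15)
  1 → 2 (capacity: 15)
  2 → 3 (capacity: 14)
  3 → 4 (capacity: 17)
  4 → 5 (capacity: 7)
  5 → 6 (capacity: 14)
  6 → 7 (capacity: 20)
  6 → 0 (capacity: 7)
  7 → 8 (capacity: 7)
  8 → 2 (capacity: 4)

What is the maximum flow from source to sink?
Maximum flow = 7

Max flow: 7

Flow assignment:
  0 → 1: 7/7
  1 → 2: 7/15
  2 → 3: 7/14
  3 → 4: 7/17
  4 → 5: 7/7
  5 → 6: 7/14
  6 → 7: 7/20
  7 → 8: 7/7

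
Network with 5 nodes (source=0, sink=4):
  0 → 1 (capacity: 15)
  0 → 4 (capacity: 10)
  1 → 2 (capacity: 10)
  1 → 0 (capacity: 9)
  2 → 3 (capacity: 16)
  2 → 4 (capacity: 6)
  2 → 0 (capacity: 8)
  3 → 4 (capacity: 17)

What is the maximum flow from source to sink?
Maximum flow = 20

Max flow: 20

Flow assignment:
  0 → 1: 10/15
  0 → 4: 10/10
  1 → 2: 10/10
  2 → 3: 4/16
  2 → 4: 6/6
  3 → 4: 4/17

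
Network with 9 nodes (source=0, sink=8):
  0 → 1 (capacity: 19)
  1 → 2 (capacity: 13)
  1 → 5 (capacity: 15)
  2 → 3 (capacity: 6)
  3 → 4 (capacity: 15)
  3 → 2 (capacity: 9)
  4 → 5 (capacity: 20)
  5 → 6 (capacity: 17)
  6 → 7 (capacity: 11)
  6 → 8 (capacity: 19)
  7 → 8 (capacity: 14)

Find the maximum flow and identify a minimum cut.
Max flow = 17, Min cut edges: (5,6)

Maximum flow: 17
Minimum cut: (5,6)
Partition: S = [0, 1, 2, 3, 4, 5], T = [6, 7, 8]

Max-flow min-cut theorem verified: both equal 17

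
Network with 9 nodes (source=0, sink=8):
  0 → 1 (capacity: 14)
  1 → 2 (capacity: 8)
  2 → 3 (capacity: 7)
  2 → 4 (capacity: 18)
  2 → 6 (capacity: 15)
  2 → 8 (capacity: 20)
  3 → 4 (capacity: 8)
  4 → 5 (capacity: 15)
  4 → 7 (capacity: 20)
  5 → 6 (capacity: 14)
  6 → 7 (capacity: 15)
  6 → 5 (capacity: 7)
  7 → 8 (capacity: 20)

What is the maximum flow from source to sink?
Maximum flow = 8

Max flow: 8

Flow assignment:
  0 → 1: 8/14
  1 → 2: 8/8
  2 → 8: 8/20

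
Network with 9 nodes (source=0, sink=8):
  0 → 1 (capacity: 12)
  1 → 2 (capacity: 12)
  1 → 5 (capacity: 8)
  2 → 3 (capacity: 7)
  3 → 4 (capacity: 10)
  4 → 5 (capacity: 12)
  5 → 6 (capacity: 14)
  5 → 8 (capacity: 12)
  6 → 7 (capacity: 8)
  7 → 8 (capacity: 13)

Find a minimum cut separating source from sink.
Min cut value = 12, edges: (0,1)

Min cut value: 12
Partition: S = [0], T = [1, 2, 3, 4, 5, 6, 7, 8]
Cut edges: (0,1)

By max-flow min-cut theorem, max flow = min cut = 12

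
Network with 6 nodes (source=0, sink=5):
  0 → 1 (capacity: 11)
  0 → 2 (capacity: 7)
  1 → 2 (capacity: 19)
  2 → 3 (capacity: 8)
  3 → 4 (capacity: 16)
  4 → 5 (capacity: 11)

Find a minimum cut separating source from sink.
Min cut value = 8, edges: (2,3)

Min cut value: 8
Partition: S = [0, 1, 2], T = [3, 4, 5]
Cut edges: (2,3)

By max-flow min-cut theorem, max flow = min cut = 8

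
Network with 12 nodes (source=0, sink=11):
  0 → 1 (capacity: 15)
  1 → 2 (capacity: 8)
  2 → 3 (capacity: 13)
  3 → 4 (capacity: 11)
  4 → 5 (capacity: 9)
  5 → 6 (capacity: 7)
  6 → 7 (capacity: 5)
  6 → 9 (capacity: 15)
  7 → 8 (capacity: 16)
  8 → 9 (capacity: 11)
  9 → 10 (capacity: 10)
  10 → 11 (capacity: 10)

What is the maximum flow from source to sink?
Maximum flow = 7

Max flow: 7

Flow assignment:
  0 → 1: 7/15
  1 → 2: 7/8
  2 → 3: 7/13
  3 → 4: 7/11
  4 → 5: 7/9
  5 → 6: 7/7
  6 → 9: 7/15
  9 → 10: 7/10
  10 → 11: 7/10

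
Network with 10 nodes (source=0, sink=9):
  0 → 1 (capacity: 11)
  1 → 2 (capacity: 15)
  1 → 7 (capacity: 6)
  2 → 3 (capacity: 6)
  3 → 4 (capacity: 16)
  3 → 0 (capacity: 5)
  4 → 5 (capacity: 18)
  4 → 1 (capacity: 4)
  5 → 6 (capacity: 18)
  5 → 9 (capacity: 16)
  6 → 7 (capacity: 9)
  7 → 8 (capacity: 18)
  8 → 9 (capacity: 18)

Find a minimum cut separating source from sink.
Min cut value = 11, edges: (0,1)

Min cut value: 11
Partition: S = [0], T = [1, 2, 3, 4, 5, 6, 7, 8, 9]
Cut edges: (0,1)

By max-flow min-cut theorem, max flow = min cut = 11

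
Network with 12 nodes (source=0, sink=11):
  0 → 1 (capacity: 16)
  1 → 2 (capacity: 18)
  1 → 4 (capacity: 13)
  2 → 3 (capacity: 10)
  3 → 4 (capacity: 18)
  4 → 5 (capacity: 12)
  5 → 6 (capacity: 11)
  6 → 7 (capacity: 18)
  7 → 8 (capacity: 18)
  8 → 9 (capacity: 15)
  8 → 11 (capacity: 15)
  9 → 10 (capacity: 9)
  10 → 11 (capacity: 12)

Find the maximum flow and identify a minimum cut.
Max flow = 11, Min cut edges: (5,6)

Maximum flow: 11
Minimum cut: (5,6)
Partition: S = [0, 1, 2, 3, 4, 5], T = [6, 7, 8, 9, 10, 11]

Max-flow min-cut theorem verified: both equal 11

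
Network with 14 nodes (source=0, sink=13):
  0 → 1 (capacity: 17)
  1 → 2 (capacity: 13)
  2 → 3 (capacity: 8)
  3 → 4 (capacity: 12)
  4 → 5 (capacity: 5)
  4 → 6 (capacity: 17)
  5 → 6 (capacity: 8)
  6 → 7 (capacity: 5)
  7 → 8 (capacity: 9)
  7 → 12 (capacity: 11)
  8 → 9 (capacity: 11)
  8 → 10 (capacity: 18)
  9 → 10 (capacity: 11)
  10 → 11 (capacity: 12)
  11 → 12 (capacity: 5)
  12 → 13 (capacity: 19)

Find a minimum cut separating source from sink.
Min cut value = 5, edges: (6,7)

Min cut value: 5
Partition: S = [0, 1, 2, 3, 4, 5, 6], T = [7, 8, 9, 10, 11, 12, 13]
Cut edges: (6,7)

By max-flow min-cut theorem, max flow = min cut = 5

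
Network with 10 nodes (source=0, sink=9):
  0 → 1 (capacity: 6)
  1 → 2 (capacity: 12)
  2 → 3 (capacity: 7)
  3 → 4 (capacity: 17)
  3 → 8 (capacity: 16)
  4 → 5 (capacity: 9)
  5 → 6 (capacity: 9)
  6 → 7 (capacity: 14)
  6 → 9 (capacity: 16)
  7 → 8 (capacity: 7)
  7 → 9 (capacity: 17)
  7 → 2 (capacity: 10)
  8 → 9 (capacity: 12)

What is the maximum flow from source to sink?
Maximum flow = 6

Max flow: 6

Flow assignment:
  0 → 1: 6/6
  1 → 2: 6/12
  2 → 3: 6/7
  3 → 8: 6/16
  8 → 9: 6/12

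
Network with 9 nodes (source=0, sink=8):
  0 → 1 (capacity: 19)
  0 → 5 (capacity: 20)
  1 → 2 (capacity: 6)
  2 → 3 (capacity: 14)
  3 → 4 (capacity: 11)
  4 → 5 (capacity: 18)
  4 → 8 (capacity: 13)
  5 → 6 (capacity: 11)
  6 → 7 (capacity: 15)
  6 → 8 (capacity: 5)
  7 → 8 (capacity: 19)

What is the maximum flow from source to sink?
Maximum flow = 17

Max flow: 17

Flow assignment:
  0 → 1: 6/19
  0 → 5: 11/20
  1 → 2: 6/6
  2 → 3: 6/14
  3 → 4: 6/11
  4 → 8: 6/13
  5 → 6: 11/11
  6 → 7: 6/15
  6 → 8: 5/5
  7 → 8: 6/19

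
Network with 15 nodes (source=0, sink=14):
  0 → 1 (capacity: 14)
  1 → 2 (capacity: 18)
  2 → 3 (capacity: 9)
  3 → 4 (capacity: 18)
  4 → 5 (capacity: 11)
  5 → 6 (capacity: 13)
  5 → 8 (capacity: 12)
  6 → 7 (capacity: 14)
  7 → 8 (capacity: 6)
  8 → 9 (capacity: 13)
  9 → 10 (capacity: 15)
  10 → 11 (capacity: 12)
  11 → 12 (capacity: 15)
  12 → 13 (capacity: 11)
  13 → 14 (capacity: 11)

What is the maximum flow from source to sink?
Maximum flow = 9

Max flow: 9

Flow assignment:
  0 → 1: 9/14
  1 → 2: 9/18
  2 → 3: 9/9
  3 → 4: 9/18
  4 → 5: 9/11
  5 → 8: 9/12
  8 → 9: 9/13
  9 → 10: 9/15
  10 → 11: 9/12
  11 → 12: 9/15
  12 → 13: 9/11
  13 → 14: 9/11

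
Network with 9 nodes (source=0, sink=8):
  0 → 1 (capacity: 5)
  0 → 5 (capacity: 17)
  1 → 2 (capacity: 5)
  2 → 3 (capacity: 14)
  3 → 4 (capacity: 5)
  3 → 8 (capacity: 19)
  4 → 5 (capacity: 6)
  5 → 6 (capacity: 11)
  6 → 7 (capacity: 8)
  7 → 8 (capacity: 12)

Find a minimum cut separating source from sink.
Min cut value = 13, edges: (1,2), (6,7)

Min cut value: 13
Partition: S = [0, 1, 4, 5, 6], T = [2, 3, 7, 8]
Cut edges: (1,2), (6,7)

By max-flow min-cut theorem, max flow = min cut = 13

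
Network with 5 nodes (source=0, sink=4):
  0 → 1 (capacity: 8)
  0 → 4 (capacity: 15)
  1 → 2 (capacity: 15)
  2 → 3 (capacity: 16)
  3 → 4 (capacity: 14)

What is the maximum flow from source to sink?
Maximum flow = 23

Max flow: 23

Flow assignment:
  0 → 1: 8/8
  0 → 4: 15/15
  1 → 2: 8/15
  2 → 3: 8/16
  3 → 4: 8/14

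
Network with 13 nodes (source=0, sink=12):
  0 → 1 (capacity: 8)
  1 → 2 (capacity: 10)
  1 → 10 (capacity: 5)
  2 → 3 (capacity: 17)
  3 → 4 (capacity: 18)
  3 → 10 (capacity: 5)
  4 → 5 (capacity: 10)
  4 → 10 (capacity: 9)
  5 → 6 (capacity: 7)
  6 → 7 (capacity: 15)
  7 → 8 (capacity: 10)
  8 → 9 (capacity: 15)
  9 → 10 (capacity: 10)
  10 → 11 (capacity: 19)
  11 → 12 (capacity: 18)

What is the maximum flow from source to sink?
Maximum flow = 8

Max flow: 8

Flow assignment:
  0 → 1: 8/8
  1 → 2: 3/10
  1 → 10: 5/5
  2 → 3: 3/17
  3 → 10: 3/5
  10 → 11: 8/19
  11 → 12: 8/18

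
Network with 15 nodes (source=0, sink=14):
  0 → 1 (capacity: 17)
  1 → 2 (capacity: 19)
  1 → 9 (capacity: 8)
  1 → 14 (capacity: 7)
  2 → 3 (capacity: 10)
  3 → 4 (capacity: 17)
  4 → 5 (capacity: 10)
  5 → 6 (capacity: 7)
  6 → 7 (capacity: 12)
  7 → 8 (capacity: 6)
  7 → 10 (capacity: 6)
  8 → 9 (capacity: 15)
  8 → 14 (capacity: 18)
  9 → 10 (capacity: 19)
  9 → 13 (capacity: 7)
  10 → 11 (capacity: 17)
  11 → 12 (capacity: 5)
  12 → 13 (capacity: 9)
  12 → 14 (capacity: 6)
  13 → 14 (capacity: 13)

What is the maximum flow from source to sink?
Maximum flow = 17

Max flow: 17

Flow assignment:
  0 → 1: 17/17
  1 → 2: 2/19
  1 → 9: 8/8
  1 → 14: 7/7
  2 → 3: 2/10
  3 → 4: 2/17
  4 → 5: 2/10
  5 → 6: 2/7
  6 → 7: 2/12
  7 → 8: 2/6
  8 → 14: 2/18
  9 → 10: 1/19
  9 → 13: 7/7
  10 → 11: 1/17
  11 → 12: 1/5
  12 → 14: 1/6
  13 → 14: 7/13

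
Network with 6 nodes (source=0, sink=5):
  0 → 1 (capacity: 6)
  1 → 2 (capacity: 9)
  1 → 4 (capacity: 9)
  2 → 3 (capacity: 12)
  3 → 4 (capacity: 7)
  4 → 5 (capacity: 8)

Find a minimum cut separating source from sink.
Min cut value = 6, edges: (0,1)

Min cut value: 6
Partition: S = [0], T = [1, 2, 3, 4, 5]
Cut edges: (0,1)

By max-flow min-cut theorem, max flow = min cut = 6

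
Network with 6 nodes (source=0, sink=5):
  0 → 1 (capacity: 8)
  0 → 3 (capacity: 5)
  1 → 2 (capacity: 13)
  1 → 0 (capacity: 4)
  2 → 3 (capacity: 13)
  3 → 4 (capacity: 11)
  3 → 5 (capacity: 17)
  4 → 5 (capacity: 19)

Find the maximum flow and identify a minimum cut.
Max flow = 13, Min cut edges: (0,1), (0,3)

Maximum flow: 13
Minimum cut: (0,1), (0,3)
Partition: S = [0], T = [1, 2, 3, 4, 5]

Max-flow min-cut theorem verified: both equal 13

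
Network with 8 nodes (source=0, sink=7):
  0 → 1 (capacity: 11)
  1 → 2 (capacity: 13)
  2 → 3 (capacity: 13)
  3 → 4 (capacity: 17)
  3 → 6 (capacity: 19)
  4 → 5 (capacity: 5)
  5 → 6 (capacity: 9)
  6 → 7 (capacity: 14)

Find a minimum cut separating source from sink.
Min cut value = 11, edges: (0,1)

Min cut value: 11
Partition: S = [0], T = [1, 2, 3, 4, 5, 6, 7]
Cut edges: (0,1)

By max-flow min-cut theorem, max flow = min cut = 11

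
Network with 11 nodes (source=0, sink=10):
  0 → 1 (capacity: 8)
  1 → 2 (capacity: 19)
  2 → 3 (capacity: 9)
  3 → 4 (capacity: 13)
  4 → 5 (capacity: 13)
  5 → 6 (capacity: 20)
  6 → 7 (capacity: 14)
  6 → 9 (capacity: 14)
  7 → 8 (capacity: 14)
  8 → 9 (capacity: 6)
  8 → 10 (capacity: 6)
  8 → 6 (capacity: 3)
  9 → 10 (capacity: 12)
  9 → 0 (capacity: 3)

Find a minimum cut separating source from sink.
Min cut value = 8, edges: (0,1)

Min cut value: 8
Partition: S = [0], T = [1, 2, 3, 4, 5, 6, 7, 8, 9, 10]
Cut edges: (0,1)

By max-flow min-cut theorem, max flow = min cut = 8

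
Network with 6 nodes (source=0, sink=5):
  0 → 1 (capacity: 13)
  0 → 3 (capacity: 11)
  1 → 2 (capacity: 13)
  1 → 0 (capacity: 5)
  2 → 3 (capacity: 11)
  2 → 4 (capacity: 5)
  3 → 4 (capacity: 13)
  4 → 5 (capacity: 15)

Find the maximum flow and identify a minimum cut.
Max flow = 15, Min cut edges: (4,5)

Maximum flow: 15
Minimum cut: (4,5)
Partition: S = [0, 1, 2, 3, 4], T = [5]

Max-flow min-cut theorem verified: both equal 15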